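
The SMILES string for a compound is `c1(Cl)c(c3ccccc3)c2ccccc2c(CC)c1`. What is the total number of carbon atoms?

18

Atom tally by fragment:
  naphthalene ring system core → C:10 H:8
  (− 3 ring H displaced by substituents)
  + Cl → Cl:1
  + C6H5 → C:6 H:5
  + C2H5 → C:2 H:5
Element totals:
  C: 18
  H: 15
  Cl: 1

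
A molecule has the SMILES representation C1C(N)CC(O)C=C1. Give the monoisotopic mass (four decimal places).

Atom tally by fragment:
  cyclohexene ring core → C:6 H:10
  (− 2 ring H displaced by substituents)
  + NH2 → N:1 H:2
  + OH → O:1 H:1
Element totals:
  C: 6
  H: 11
  N: 1
  O: 1
Molecular formula: C6H11NO.
  M = 6(12.0) + 11(1.007825) + 14.003074 + 15.994915
    = 72.000000 + 11.086075 + 14.003074 + 15.994915 = 113.084064

113.0841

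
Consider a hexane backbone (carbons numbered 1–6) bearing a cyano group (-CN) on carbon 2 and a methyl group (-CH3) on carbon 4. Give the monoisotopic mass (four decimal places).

Atom tally by fragment:
  CH3 → C:1 H:3
  CH(CN) → C:2 H:1 N:1
  CH2 → C:1 H:2
  CH(CH3) → C:2 H:4
  CH2 → C:1 H:2
  CH3 → C:1 H:3
Element totals:
  C: 8
  H: 15
  N: 1
Molecular formula: C8H15N.
  M = 8(12.0) + 15(1.007825) + 14.003074
    = 96.000000 + 15.117375 + 14.003074 = 125.120449

125.1204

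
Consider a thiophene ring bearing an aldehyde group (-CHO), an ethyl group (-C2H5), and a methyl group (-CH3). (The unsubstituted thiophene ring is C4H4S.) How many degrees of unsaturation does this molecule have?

Atom tally by fragment:
  thiophene ring core → C:4 H:4 S:1
  (− 3 ring H displaced by substituents)
  + CHO → C:1 H:1 O:1
  + C2H5 → C:2 H:5
  + CH3 → C:1 H:3
Element totals:
  C: 8
  H: 10
  O: 1
  S: 1
Molecular formula: C8H10OS.
DoU = (2C + 2 + N − H − X) / 2 = (2·8 + 2 + 0 − 10 − 0) / 2 = 4.

4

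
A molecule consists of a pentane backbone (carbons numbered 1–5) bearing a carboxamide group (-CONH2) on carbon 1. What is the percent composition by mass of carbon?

62.57%

Atom tally by fragment:
  H2NOCCH2 → C:2 H:4 O:1 N:1
  CH2 → C:1 H:2
  CH2 → C:1 H:2
  CH2 → C:1 H:2
  CH3 → C:1 H:3
Element totals:
  C: 6
  H: 13
  N: 1
  O: 1
Molecular formula: C6H13NO.
Molar mass = 115.176 g/mol.
Mass from C: 6 × 12.011 = 72.066 g/mol.
%C = 72.066 / 115.176 × 100 = 62.57%.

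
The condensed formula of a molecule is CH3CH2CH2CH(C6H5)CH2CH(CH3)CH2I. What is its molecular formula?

C14H21I

Atom tally by fragment:
  CH3 → C:1 H:3
  CH2 → C:1 H:2
  CH2 → C:1 H:2
  CH(C6H5) → C:7 H:6
  CH2 → C:1 H:2
  CH(CH3) → C:2 H:4
  CH2I → C:1 H:2 I:1
Element totals:
  C: 14
  H: 21
  I: 1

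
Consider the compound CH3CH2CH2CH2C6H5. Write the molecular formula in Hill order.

Atom tally by fragment:
  CH3 → C:1 H:3
  CH2 → C:1 H:2
  CH2 → C:1 H:2
  CH2C6H5 → C:7 H:7
Element totals:
  C: 10
  H: 14

C10H14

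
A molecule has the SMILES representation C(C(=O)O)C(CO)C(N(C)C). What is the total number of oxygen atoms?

3

Atom tally by fragment:
  HOOCCH2 → C:2 H:3 O:2
  CH(CH2OH) → C:2 H:4 O:1
  CH2N(CH3)2 → C:3 H:8 N:1
Element totals:
  C: 7
  H: 15
  N: 1
  O: 3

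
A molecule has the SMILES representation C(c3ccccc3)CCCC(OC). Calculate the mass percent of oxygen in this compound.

8.97%

Atom tally by fragment:
  C6H5CH2 → C:7 H:7
  CH2 → C:1 H:2
  CH2 → C:1 H:2
  CH2 → C:1 H:2
  CH2OCH3 → C:2 H:5 O:1
Element totals:
  C: 12
  H: 18
  O: 1
Molecular formula: C12H18O.
Molar mass = 178.275 g/mol.
Mass from O: 1 × 15.999 = 15.999 g/mol.
%O = 15.999 / 178.275 × 100 = 8.97%.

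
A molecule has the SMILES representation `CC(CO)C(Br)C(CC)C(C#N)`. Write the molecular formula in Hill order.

C9H16BrNO

Atom tally by fragment:
  CH3 → C:1 H:3
  CH(CH2OH) → C:2 H:4 O:1
  CH(Br) → C:1 H:1 Br:1
  CH(C2H5) → C:3 H:6
  CH2CN → C:2 H:2 N:1
Element totals:
  C: 9
  H: 16
  Br: 1
  N: 1
  O: 1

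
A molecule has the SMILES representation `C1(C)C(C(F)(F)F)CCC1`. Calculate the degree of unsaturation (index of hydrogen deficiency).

1

Atom tally by fragment:
  cyclopentane ring core → C:5 H:10
  (− 2 ring H displaced by substituents)
  + CH3 → C:1 H:3
  + CF3 → C:1 F:3
Element totals:
  C: 7
  H: 11
  F: 3
Molecular formula: C7H11F3.
DoU = (2C + 2 + N − H − X) / 2 = (2·7 + 2 + 0 − 11 − 3) / 2 = 1.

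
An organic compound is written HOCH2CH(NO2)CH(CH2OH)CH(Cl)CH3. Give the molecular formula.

Element totals:
  C: 6
  H: 12
  Cl: 1
  N: 1
  O: 4

C6H12ClNO4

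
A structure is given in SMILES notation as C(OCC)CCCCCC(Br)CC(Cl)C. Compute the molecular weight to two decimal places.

299.68 g/mol

Atom tally by fragment:
  C2H5OCH2 → C:3 H:7 O:1
  CH2 → C:1 H:2
  CH2 → C:1 H:2
  CH2 → C:1 H:2
  CH2 → C:1 H:2
  CH2 → C:1 H:2
  CH(Br) → C:1 H:1 Br:1
  CH2 → C:1 H:2
  CH(Cl) → C:1 H:1 Cl:1
  CH3 → C:1 H:3
Element totals:
  C: 12
  H: 24
  Br: 1
  Cl: 1
  O: 1
Molecular formula: C12H24BrClO.
  M = 12(12.011) + 24(1.008) + 79.904 + 35.45 + 15.999
    = 144.132 + 24.192 + 79.904 + 35.450 + 15.999 = 299.677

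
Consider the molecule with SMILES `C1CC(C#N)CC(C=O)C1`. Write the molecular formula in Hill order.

Atom tally by fragment:
  cyclohexane ring core → C:6 H:12
  (− 2 ring H displaced by substituents)
  + CN → C:1 N:1
  + CHO → C:1 H:1 O:1
Element totals:
  C: 8
  H: 11
  N: 1
  O: 1

C8H11NO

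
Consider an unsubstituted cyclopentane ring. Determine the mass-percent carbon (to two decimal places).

85.63%

Atom tally by fragment:
  cyclopentane ring core → C:5 H:10
Element totals:
  C: 5
  H: 10
Molecular formula: C5H10.
Molar mass = 70.135 g/mol.
Mass from C: 5 × 12.011 = 60.055 g/mol.
%C = 60.055 / 70.135 × 100 = 85.63%.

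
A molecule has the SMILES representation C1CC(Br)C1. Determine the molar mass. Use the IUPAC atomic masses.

Atom tally by fragment:
  cyclobutane ring core → C:4 H:8
  (− 1 ring H displaced by substituents)
  + Br → Br:1
Element totals:
  C: 4
  H: 7
  Br: 1
Molecular formula: C4H7Br.
  M = 4(12.011) + 7(1.008) + 79.904
    = 48.044 + 7.056 + 79.904 = 135.004

135.00 g/mol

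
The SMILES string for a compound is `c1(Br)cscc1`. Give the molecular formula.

Atom tally by fragment:
  thiophene ring core → C:4 H:4 S:1
  (− 1 ring H displaced by substituents)
  + Br → Br:1
Element totals:
  C: 4
  H: 3
  Br: 1
  S: 1

C4H3BrS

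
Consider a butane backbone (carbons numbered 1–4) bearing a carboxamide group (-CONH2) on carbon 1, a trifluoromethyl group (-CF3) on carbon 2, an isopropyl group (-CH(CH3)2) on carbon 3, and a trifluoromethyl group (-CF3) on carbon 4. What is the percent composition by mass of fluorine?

40.82%

Atom tally by fragment:
  H2NOCCH2 → C:2 H:4 O:1 N:1
  CH(CF3) → C:2 H:1 F:3
  CH(CH(CH3)2) → C:4 H:8
  CH2CF3 → C:2 H:2 F:3
Element totals:
  C: 10
  H: 15
  F: 6
  N: 1
  O: 1
Molecular formula: C10H15F6NO.
Molar mass = 279.224 g/mol.
Mass from F: 6 × 18.998 = 113.988 g/mol.
%F = 113.988 / 279.224 × 100 = 40.82%.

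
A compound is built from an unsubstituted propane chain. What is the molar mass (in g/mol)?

Atom tally by fragment:
  CH3 → C:1 H:3
  CH2 → C:1 H:2
  CH3 → C:1 H:3
Element totals:
  C: 3
  H: 8
Molecular formula: C3H8.
  M = 3(12.011) + 8(1.008)
    = 36.033 + 8.064 = 44.097

44.10 g/mol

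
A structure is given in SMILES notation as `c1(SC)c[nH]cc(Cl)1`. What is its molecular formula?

Atom tally by fragment:
  pyrrole ring core → C:4 H:5 N:1
  (− 2 ring H displaced by substituents)
  + SCH3 → C:1 H:3 S:1
  + Cl → Cl:1
Element totals:
  C: 5
  H: 6
  Cl: 1
  N: 1
  S: 1

C5H6ClNS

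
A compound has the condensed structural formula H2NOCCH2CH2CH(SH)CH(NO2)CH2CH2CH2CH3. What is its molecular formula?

C9H18N2O3S

Atom tally by fragment:
  H2NOCCH2 → C:2 H:4 O:1 N:1
  CH2 → C:1 H:2
  CH(SH) → C:1 H:2 S:1
  CH(NO2) → C:1 H:1 N:1 O:2
  CH2 → C:1 H:2
  CH2 → C:1 H:2
  CH2 → C:1 H:2
  CH3 → C:1 H:3
Element totals:
  C: 9
  H: 18
  N: 2
  O: 3
  S: 1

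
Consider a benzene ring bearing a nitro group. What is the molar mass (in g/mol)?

Atom tally by fragment:
  benzene ring core → C:6 H:6
  (− 1 ring H displaced by substituents)
  + NO2 → N:1 O:2
Element totals:
  C: 6
  H: 5
  N: 1
  O: 2
Molecular formula: C6H5NO2.
  M = 6(12.011) + 5(1.008) + 14.007 + 2(15.999)
    = 72.066 + 5.040 + 14.007 + 31.998 = 123.111

123.11 g/mol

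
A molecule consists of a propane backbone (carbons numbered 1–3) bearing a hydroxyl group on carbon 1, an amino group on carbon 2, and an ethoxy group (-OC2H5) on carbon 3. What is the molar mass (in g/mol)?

Atom tally by fragment:
  HOCH2 → C:1 H:3 O:1
  CH(NH2) → C:1 H:3 N:1
  CH2OC2H5 → C:3 H:7 O:1
Element totals:
  C: 5
  H: 13
  N: 1
  O: 2
Molecular formula: C5H13NO2.
  M = 5(12.011) + 13(1.008) + 14.007 + 2(15.999)
    = 60.055 + 13.104 + 14.007 + 31.998 = 119.164

119.16 g/mol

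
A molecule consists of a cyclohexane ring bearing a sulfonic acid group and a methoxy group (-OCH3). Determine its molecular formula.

C7H14O4S

Atom tally by fragment:
  cyclohexane ring core → C:6 H:12
  (− 2 ring H displaced by substituents)
  + SO3H → S:1 O:3 H:1
  + OCH3 → C:1 H:3 O:1
Element totals:
  C: 7
  H: 14
  O: 4
  S: 1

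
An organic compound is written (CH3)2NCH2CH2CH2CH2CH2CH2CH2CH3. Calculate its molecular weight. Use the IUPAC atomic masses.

157.30 g/mol

Atom tally by fragment:
  (CH3)2NCH2 → C:3 H:8 N:1
  CH2 → C:1 H:2
  CH2 → C:1 H:2
  CH2 → C:1 H:2
  CH2 → C:1 H:2
  CH2 → C:1 H:2
  CH2 → C:1 H:2
  CH3 → C:1 H:3
Element totals:
  C: 10
  H: 23
  N: 1
Molecular formula: C10H23N.
  M = 10(12.011) + 23(1.008) + 14.007
    = 120.110 + 23.184 + 14.007 = 157.301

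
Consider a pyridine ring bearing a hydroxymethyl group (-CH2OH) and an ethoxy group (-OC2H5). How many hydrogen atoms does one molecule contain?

11

Atom tally by fragment:
  pyridine ring core → C:5 H:5 N:1
  (− 2 ring H displaced by substituents)
  + CH2OH → C:1 H:3 O:1
  + OC2H5 → C:2 H:5 O:1
Element totals:
  C: 8
  H: 11
  N: 1
  O: 2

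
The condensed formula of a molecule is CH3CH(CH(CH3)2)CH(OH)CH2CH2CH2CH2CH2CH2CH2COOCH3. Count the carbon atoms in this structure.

Atom tally by fragment:
  CH3 → C:1 H:3
  CH(CH(CH3)2) → C:4 H:8
  CH(OH) → C:1 H:2 O:1
  CH2 → C:1 H:2
  CH2 → C:1 H:2
  CH2 → C:1 H:2
  CH2 → C:1 H:2
  CH2 → C:1 H:2
  CH2 → C:1 H:2
  CH2COOCH3 → C:3 H:5 O:2
Element totals:
  C: 15
  H: 30
  O: 3

15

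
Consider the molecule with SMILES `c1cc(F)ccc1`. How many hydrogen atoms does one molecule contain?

5

Atom tally by fragment:
  benzene ring core → C:6 H:6
  (− 1 ring H displaced by substituents)
  + F → F:1
Element totals:
  C: 6
  H: 5
  F: 1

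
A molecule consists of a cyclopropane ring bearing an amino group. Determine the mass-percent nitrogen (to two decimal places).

Atom tally by fragment:
  cyclopropane ring core → C:3 H:6
  (− 1 ring H displaced by substituents)
  + NH2 → N:1 H:2
Element totals:
  C: 3
  H: 7
  N: 1
Molecular formula: C3H7N.
Molar mass = 57.096 g/mol.
Mass from N: 1 × 14.007 = 14.007 g/mol.
%N = 14.007 / 57.096 × 100 = 24.53%.

24.53%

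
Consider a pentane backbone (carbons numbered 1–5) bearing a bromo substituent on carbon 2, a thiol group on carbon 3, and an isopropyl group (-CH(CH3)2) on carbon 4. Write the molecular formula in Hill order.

C8H17BrS

Atom tally by fragment:
  CH3 → C:1 H:3
  CH(Br) → C:1 H:1 Br:1
  CH(SH) → C:1 H:2 S:1
  CH(CH(CH3)2) → C:4 H:8
  CH3 → C:1 H:3
Element totals:
  C: 8
  H: 17
  Br: 1
  S: 1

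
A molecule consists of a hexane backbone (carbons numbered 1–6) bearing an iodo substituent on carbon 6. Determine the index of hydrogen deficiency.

0

Atom tally by fragment:
  CH3 → C:1 H:3
  CH2 → C:1 H:2
  CH2 → C:1 H:2
  CH2 → C:1 H:2
  CH2 → C:1 H:2
  CH2I → C:1 H:2 I:1
Element totals:
  C: 6
  H: 13
  I: 1
Molecular formula: C6H13I.
DoU = (2C + 2 + N − H − X) / 2 = (2·6 + 2 + 0 − 13 − 1) / 2 = 0.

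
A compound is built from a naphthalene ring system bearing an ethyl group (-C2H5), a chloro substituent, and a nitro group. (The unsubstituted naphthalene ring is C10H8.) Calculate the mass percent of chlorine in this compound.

15.04%

Atom tally by fragment:
  naphthalene ring system core → C:10 H:8
  (− 3 ring H displaced by substituents)
  + C2H5 → C:2 H:5
  + Cl → Cl:1
  + NO2 → N:1 O:2
Element totals:
  C: 12
  H: 10
  Cl: 1
  N: 1
  O: 2
Molecular formula: C12H10ClNO2.
Molar mass = 235.667 g/mol.
Mass from Cl: 1 × 35.45 = 35.450 g/mol.
%Cl = 35.450 / 235.667 × 100 = 15.04%.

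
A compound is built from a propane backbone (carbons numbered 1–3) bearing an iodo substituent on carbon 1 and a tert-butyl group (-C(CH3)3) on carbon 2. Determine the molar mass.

226.10 g/mol

Atom tally by fragment:
  ICH2 → C:1 H:2 I:1
  CH(C(CH3)3) → C:5 H:10
  CH3 → C:1 H:3
Element totals:
  C: 7
  H: 15
  I: 1
Molecular formula: C7H15I.
  M = 7(12.011) + 15(1.008) + 126.904
    = 84.077 + 15.120 + 126.904 = 226.101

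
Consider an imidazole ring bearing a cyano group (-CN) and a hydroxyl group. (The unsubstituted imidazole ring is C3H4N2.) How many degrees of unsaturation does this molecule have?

Atom tally by fragment:
  imidazole ring core → C:3 H:4 N:2
  (− 2 ring H displaced by substituents)
  + CN → C:1 N:1
  + OH → O:1 H:1
Element totals:
  C: 4
  H: 3
  N: 3
  O: 1
Molecular formula: C4H3N3O.
DoU = (2C + 2 + N − H − X) / 2 = (2·4 + 2 + 3 − 3 − 0) / 2 = 5.

5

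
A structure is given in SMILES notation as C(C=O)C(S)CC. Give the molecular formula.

Atom tally by fragment:
  OHCCH2 → C:2 H:3 O:1
  CH(SH) → C:1 H:2 S:1
  CH2 → C:1 H:2
  CH3 → C:1 H:3
Element totals:
  C: 5
  H: 10
  O: 1
  S: 1

C5H10OS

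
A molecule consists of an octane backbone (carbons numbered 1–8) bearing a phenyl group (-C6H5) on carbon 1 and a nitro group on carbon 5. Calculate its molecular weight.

235.33 g/mol

Atom tally by fragment:
  C6H5CH2 → C:7 H:7
  CH2 → C:1 H:2
  CH2 → C:1 H:2
  CH2 → C:1 H:2
  CH(NO2) → C:1 H:1 N:1 O:2
  CH2 → C:1 H:2
  CH2 → C:1 H:2
  CH3 → C:1 H:3
Element totals:
  C: 14
  H: 21
  N: 1
  O: 2
Molecular formula: C14H21NO2.
  M = 14(12.011) + 21(1.008) + 14.007 + 2(15.999)
    = 168.154 + 21.168 + 14.007 + 31.998 = 235.327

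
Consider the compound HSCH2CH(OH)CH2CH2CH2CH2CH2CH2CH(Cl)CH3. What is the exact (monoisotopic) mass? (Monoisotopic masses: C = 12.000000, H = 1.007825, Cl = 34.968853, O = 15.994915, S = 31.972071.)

224.1002

Atom tally by fragment:
  HSCH2 → C:1 H:3 S:1
  CH(OH) → C:1 H:2 O:1
  CH2 → C:1 H:2
  CH2 → C:1 H:2
  CH2 → C:1 H:2
  CH2 → C:1 H:2
  CH2 → C:1 H:2
  CH2 → C:1 H:2
  CH(Cl) → C:1 H:1 Cl:1
  CH3 → C:1 H:3
Element totals:
  C: 10
  H: 21
  Cl: 1
  O: 1
  S: 1
Molecular formula: C10H21ClOS.
  M = 10(12.0) + 21(1.007825) + 34.968853 + 15.994915 + 31.972071
    = 120.000000 + 21.164325 + 34.968853 + 15.994915 + 31.972071 = 224.100164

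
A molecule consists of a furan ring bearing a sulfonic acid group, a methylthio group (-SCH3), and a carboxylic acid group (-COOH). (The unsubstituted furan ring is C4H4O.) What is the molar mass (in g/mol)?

Atom tally by fragment:
  furan ring core → C:4 H:4 O:1
  (− 3 ring H displaced by substituents)
  + SO3H → S:1 O:3 H:1
  + SCH3 → C:1 H:3 S:1
  + COOH → C:1 H:1 O:2
Element totals:
  C: 6
  H: 6
  O: 6
  S: 2
Molecular formula: C6H6O6S2.
  M = 6(12.011) + 6(1.008) + 6(15.999) + 2(32.06)
    = 72.066 + 6.048 + 95.994 + 64.120 = 238.228

238.23 g/mol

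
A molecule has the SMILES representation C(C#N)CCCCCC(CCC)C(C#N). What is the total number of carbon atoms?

13

Atom tally by fragment:
  NCCH2 → C:2 H:2 N:1
  CH2 → C:1 H:2
  CH2 → C:1 H:2
  CH2 → C:1 H:2
  CH2 → C:1 H:2
  CH2 → C:1 H:2
  CH(CH2CH2CH3) → C:4 H:8
  CH2CN → C:2 H:2 N:1
Element totals:
  C: 13
  H: 22
  N: 2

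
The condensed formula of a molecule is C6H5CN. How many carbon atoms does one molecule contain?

Element totals:
  C: 7
  H: 5
  N: 1

7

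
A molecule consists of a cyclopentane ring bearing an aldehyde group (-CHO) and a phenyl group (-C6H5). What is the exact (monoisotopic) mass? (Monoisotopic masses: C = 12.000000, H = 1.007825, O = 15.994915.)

Atom tally by fragment:
  cyclopentane ring core → C:5 H:10
  (− 2 ring H displaced by substituents)
  + CHO → C:1 H:1 O:1
  + C6H5 → C:6 H:5
Element totals:
  C: 12
  H: 14
  O: 1
Molecular formula: C12H14O.
  M = 12(12.0) + 14(1.007825) + 15.994915
    = 144.000000 + 14.109550 + 15.994915 = 174.104465

174.1045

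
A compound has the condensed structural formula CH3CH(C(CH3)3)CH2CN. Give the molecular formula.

Atom tally by fragment:
  CH3 → C:1 H:3
  CH(C(CH3)3) → C:5 H:10
  CH2CN → C:2 H:2 N:1
Element totals:
  C: 8
  H: 15
  N: 1

C8H15N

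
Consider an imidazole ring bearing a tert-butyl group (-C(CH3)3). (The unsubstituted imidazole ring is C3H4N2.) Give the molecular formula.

Atom tally by fragment:
  imidazole ring core → C:3 H:4 N:2
  (− 1 ring H displaced by substituents)
  + C(CH3)3 → C:4 H:9
Element totals:
  C: 7
  H: 12
  N: 2

C7H12N2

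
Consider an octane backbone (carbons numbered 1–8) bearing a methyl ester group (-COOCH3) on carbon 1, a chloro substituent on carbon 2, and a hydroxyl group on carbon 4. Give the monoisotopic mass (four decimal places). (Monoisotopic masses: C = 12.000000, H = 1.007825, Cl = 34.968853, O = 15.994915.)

222.1023

Atom tally by fragment:
  CH3OOCCH2 → C:3 H:5 O:2
  CH(Cl) → C:1 H:1 Cl:1
  CH2 → C:1 H:2
  CH(OH) → C:1 H:2 O:1
  CH2 → C:1 H:2
  CH2 → C:1 H:2
  CH2 → C:1 H:2
  CH3 → C:1 H:3
Element totals:
  C: 10
  H: 19
  Cl: 1
  O: 3
Molecular formula: C10H19ClO3.
  M = 10(12.0) + 19(1.007825) + 34.968853 + 3(15.994915)
    = 120.000000 + 19.148675 + 34.968853 + 47.984745 = 222.102273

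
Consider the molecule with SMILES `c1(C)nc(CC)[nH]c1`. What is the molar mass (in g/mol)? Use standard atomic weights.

110.16 g/mol

Atom tally by fragment:
  imidazole ring core → C:3 H:4 N:2
  (− 2 ring H displaced by substituents)
  + CH3 → C:1 H:3
  + C2H5 → C:2 H:5
Element totals:
  C: 6
  H: 10
  N: 2
Molecular formula: C6H10N2.
  M = 6(12.011) + 10(1.008) + 2(14.007)
    = 72.066 + 10.080 + 28.014 = 110.160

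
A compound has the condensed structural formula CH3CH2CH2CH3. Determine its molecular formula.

Atom tally by fragment:
  CH3 → C:1 H:3
  CH2 → C:1 H:2
  CH2 → C:1 H:2
  CH3 → C:1 H:3
Element totals:
  C: 4
  H: 10

C4H10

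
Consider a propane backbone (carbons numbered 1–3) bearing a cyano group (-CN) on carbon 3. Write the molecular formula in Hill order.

Atom tally by fragment:
  CH3 → C:1 H:3
  CH2 → C:1 H:2
  CH2CN → C:2 H:2 N:1
Element totals:
  C: 4
  H: 7
  N: 1

C4H7N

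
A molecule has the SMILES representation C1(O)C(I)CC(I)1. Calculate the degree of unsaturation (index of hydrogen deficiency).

Atom tally by fragment:
  cyclobutane ring core → C:4 H:8
  (− 3 ring H displaced by substituents)
  + OH → O:1 H:1
  + I → I:1
  + I → I:1
Element totals:
  C: 4
  H: 6
  I: 2
  O: 1
Molecular formula: C4H6I2O.
DoU = (2C + 2 + N − H − X) / 2 = (2·4 + 2 + 0 − 6 − 2) / 2 = 1.

1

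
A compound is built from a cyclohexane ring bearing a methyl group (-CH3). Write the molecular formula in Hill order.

C7H14

Atom tally by fragment:
  cyclohexane ring core → C:6 H:12
  (− 1 ring H displaced by substituents)
  + CH3 → C:1 H:3
Element totals:
  C: 7
  H: 14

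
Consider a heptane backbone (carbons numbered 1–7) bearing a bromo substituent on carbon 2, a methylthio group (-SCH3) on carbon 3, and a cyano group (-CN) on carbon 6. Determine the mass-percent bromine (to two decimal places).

31.94%

Atom tally by fragment:
  CH3 → C:1 H:3
  CH(Br) → C:1 H:1 Br:1
  CH(SCH3) → C:2 H:4 S:1
  CH2 → C:1 H:2
  CH2 → C:1 H:2
  CH(CN) → C:2 H:1 N:1
  CH3 → C:1 H:3
Element totals:
  C: 9
  H: 16
  Br: 1
  N: 1
  S: 1
Molecular formula: C9H16BrNS.
Molar mass = 250.198 g/mol.
Mass from Br: 1 × 79.904 = 79.904 g/mol.
%Br = 79.904 / 250.198 × 100 = 31.94%.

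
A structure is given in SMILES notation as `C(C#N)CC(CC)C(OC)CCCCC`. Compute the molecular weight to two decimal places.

Atom tally by fragment:
  NCCH2 → C:2 H:2 N:1
  CH2 → C:1 H:2
  CH(C2H5) → C:3 H:6
  CH(OCH3) → C:2 H:4 O:1
  CH2 → C:1 H:2
  CH2 → C:1 H:2
  CH2 → C:1 H:2
  CH2 → C:1 H:2
  CH3 → C:1 H:3
Element totals:
  C: 13
  H: 25
  N: 1
  O: 1
Molecular formula: C13H25NO.
  M = 13(12.011) + 25(1.008) + 14.007 + 15.999
    = 156.143 + 25.200 + 14.007 + 15.999 = 211.349

211.35 g/mol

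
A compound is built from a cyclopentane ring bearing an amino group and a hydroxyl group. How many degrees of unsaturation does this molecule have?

Atom tally by fragment:
  cyclopentane ring core → C:5 H:10
  (− 2 ring H displaced by substituents)
  + NH2 → N:1 H:2
  + OH → O:1 H:1
Element totals:
  C: 5
  H: 11
  N: 1
  O: 1
Molecular formula: C5H11NO.
DoU = (2C + 2 + N − H − X) / 2 = (2·5 + 2 + 1 − 11 − 0) / 2 = 1.

1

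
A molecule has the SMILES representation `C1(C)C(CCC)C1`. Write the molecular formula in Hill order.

Atom tally by fragment:
  cyclopropane ring core → C:3 H:6
  (− 2 ring H displaced by substituents)
  + CH3 → C:1 H:3
  + CH2CH2CH3 → C:3 H:7
Element totals:
  C: 7
  H: 14

C7H14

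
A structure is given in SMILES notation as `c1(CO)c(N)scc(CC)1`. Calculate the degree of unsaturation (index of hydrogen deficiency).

Atom tally by fragment:
  thiophene ring core → C:4 H:4 S:1
  (− 3 ring H displaced by substituents)
  + CH2OH → C:1 H:3 O:1
  + NH2 → N:1 H:2
  + C2H5 → C:2 H:5
Element totals:
  C: 7
  H: 11
  N: 1
  O: 1
  S: 1
Molecular formula: C7H11NOS.
DoU = (2C + 2 + N − H − X) / 2 = (2·7 + 2 + 1 − 11 − 0) / 2 = 3.

3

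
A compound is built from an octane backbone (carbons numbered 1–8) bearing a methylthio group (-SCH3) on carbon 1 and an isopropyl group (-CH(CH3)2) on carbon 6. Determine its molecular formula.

Atom tally by fragment:
  CH3SCH2 → C:2 H:5 S:1
  CH2 → C:1 H:2
  CH2 → C:1 H:2
  CH2 → C:1 H:2
  CH2 → C:1 H:2
  CH(CH(CH3)2) → C:4 H:8
  CH2 → C:1 H:2
  CH3 → C:1 H:3
Element totals:
  C: 12
  H: 26
  S: 1

C12H26S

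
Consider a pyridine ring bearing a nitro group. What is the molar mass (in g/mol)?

124.10 g/mol

Atom tally by fragment:
  pyridine ring core → C:5 H:5 N:1
  (− 1 ring H displaced by substituents)
  + NO2 → N:1 O:2
Element totals:
  C: 5
  H: 4
  N: 2
  O: 2
Molecular formula: C5H4N2O2.
  M = 5(12.011) + 4(1.008) + 2(14.007) + 2(15.999)
    = 60.055 + 4.032 + 28.014 + 31.998 = 124.099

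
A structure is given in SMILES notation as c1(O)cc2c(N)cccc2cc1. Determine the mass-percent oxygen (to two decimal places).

Atom tally by fragment:
  naphthalene ring system core → C:10 H:8
  (− 2 ring H displaced by substituents)
  + OH → O:1 H:1
  + NH2 → N:1 H:2
Element totals:
  C: 10
  H: 9
  N: 1
  O: 1
Molecular formula: C10H9NO.
Molar mass = 159.188 g/mol.
Mass from O: 1 × 15.999 = 15.999 g/mol.
%O = 15.999 / 159.188 × 100 = 10.05%.

10.05%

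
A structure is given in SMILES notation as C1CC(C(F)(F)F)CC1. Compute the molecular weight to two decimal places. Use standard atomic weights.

Atom tally by fragment:
  cyclopentane ring core → C:5 H:10
  (− 1 ring H displaced by substituents)
  + CF3 → C:1 F:3
Element totals:
  C: 6
  H: 9
  F: 3
Molecular formula: C6H9F3.
  M = 6(12.011) + 9(1.008) + 3(18.998)
    = 72.066 + 9.072 + 56.994 = 138.132

138.13 g/mol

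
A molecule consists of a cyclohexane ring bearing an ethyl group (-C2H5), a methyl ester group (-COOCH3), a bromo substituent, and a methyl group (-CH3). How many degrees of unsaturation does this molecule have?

2

Atom tally by fragment:
  cyclohexane ring core → C:6 H:12
  (− 4 ring H displaced by substituents)
  + C2H5 → C:2 H:5
  + COOCH3 → C:2 H:3 O:2
  + Br → Br:1
  + CH3 → C:1 H:3
Element totals:
  C: 11
  H: 19
  Br: 1
  O: 2
Molecular formula: C11H19BrO2.
DoU = (2C + 2 + N − H − X) / 2 = (2·11 + 2 + 0 − 19 − 1) / 2 = 2.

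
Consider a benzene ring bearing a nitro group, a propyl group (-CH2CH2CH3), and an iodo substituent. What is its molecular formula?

Atom tally by fragment:
  benzene ring core → C:6 H:6
  (− 3 ring H displaced by substituents)
  + NO2 → N:1 O:2
  + CH2CH2CH3 → C:3 H:7
  + I → I:1
Element totals:
  C: 9
  H: 10
  I: 1
  N: 1
  O: 2

C9H10INO2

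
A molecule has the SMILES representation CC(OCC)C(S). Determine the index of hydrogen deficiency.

0

Atom tally by fragment:
  CH3 → C:1 H:3
  CH(OC2H5) → C:3 H:6 O:1
  CH2SH → C:1 H:3 S:1
Element totals:
  C: 5
  H: 12
  O: 1
  S: 1
Molecular formula: C5H12OS.
DoU = (2C + 2 + N − H − X) / 2 = (2·5 + 2 + 0 − 12 − 0) / 2 = 0.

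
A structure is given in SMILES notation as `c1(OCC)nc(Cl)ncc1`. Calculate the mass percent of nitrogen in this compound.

Atom tally by fragment:
  pyrimidine ring core → C:4 H:4 N:2
  (− 2 ring H displaced by substituents)
  + OC2H5 → C:2 H:5 O:1
  + Cl → Cl:1
Element totals:
  C: 6
  H: 7
  Cl: 1
  N: 2
  O: 1
Molecular formula: C6H7ClN2O.
Molar mass = 158.585 g/mol.
Mass from N: 2 × 14.007 = 28.014 g/mol.
%N = 28.014 / 158.585 × 100 = 17.66%.

17.66%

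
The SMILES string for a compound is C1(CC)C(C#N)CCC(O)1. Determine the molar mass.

139.20 g/mol

Atom tally by fragment:
  cyclopentane ring core → C:5 H:10
  (− 3 ring H displaced by substituents)
  + C2H5 → C:2 H:5
  + CN → C:1 N:1
  + OH → O:1 H:1
Element totals:
  C: 8
  H: 13
  N: 1
  O: 1
Molecular formula: C8H13NO.
  M = 8(12.011) + 13(1.008) + 14.007 + 15.999
    = 96.088 + 13.104 + 14.007 + 15.999 = 139.198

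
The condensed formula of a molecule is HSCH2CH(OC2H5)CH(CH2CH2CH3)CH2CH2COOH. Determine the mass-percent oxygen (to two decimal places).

20.48%

Atom tally by fragment:
  HSCH2 → C:1 H:3 S:1
  CH(OC2H5) → C:3 H:6 O:1
  CH(CH2CH2CH3) → C:4 H:8
  CH2 → C:1 H:2
  CH2COOH → C:2 H:3 O:2
Element totals:
  C: 11
  H: 22
  O: 3
  S: 1
Molecular formula: C11H22O3S.
Molar mass = 234.354 g/mol.
Mass from O: 3 × 15.999 = 47.997 g/mol.
%O = 47.997 / 234.354 × 100 = 20.48%.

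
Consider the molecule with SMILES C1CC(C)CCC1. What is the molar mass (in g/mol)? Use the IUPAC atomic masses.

98.19 g/mol

Atom tally by fragment:
  cyclohexane ring core → C:6 H:12
  (− 1 ring H displaced by substituents)
  + CH3 → C:1 H:3
Element totals:
  C: 7
  H: 14
Molecular formula: C7H14.
  M = 7(12.011) + 14(1.008)
    = 84.077 + 14.112 = 98.189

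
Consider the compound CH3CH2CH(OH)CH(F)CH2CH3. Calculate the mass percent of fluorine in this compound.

15.81%

Element totals:
  C: 6
  H: 13
  F: 1
  O: 1
Molecular formula: C6H13FO.
Molar mass = 120.167 g/mol.
Mass from F: 1 × 18.998 = 18.998 g/mol.
%F = 18.998 / 120.167 × 100 = 15.81%.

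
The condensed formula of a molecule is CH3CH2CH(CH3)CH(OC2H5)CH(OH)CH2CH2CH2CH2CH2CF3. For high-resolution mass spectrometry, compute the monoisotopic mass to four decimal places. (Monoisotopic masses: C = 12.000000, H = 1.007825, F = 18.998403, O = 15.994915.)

284.1963

Element totals:
  C: 14
  H: 27
  F: 3
  O: 2
Molecular formula: C14H27F3O2.
  M = 14(12.0) + 27(1.007825) + 3(18.998403) + 2(15.994915)
    = 168.000000 + 27.211275 + 56.995209 + 31.989830 = 284.196314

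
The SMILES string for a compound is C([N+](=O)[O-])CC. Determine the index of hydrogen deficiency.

Atom tally by fragment:
  O2NCH2 → C:1 H:2 N:1 O:2
  CH2 → C:1 H:2
  CH3 → C:1 H:3
Element totals:
  C: 3
  H: 7
  N: 1
  O: 2
Molecular formula: C3H7NO2.
DoU = (2C + 2 + N − H − X) / 2 = (2·3 + 2 + 1 − 7 − 0) / 2 = 1.

1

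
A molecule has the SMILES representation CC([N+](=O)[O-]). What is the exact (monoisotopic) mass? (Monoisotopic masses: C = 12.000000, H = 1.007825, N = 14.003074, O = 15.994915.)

Atom tally by fragment:
  CH3 → C:1 H:3
  CH2NO2 → C:1 H:2 N:1 O:2
Element totals:
  C: 2
  H: 5
  N: 1
  O: 2
Molecular formula: C2H5NO2.
  M = 2(12.0) + 5(1.007825) + 14.003074 + 2(15.994915)
    = 24.000000 + 5.039125 + 14.003074 + 31.989830 = 75.032029

75.0320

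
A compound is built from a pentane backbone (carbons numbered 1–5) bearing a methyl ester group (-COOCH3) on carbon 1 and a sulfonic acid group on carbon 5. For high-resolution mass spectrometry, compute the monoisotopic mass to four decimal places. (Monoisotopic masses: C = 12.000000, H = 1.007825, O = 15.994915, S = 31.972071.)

210.0562

Atom tally by fragment:
  CH3OOCCH2 → C:3 H:5 O:2
  CH2 → C:1 H:2
  CH2 → C:1 H:2
  CH2 → C:1 H:2
  CH2SO3H → C:1 H:3 S:1 O:3
Element totals:
  C: 7
  H: 14
  O: 5
  S: 1
Molecular formula: C7H14O5S.
  M = 7(12.0) + 14(1.007825) + 5(15.994915) + 31.972071
    = 84.000000 + 14.109550 + 79.974575 + 31.972071 = 210.056196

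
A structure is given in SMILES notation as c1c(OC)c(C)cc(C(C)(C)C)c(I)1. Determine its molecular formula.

C12H17IO

Atom tally by fragment:
  benzene ring core → C:6 H:6
  (− 4 ring H displaced by substituents)
  + OCH3 → C:1 H:3 O:1
  + CH3 → C:1 H:3
  + C(CH3)3 → C:4 H:9
  + I → I:1
Element totals:
  C: 12
  H: 17
  I: 1
  O: 1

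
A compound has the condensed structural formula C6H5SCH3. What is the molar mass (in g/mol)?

124.20 g/mol

Atom tally by fragment:
  benzene ring core → C:6 H:6
  (− 1 ring H displaced by substituents)
  + SCH3 → C:1 H:3 S:1
Element totals:
  C: 7
  H: 8
  S: 1
Molecular formula: C7H8S.
  M = 7(12.011) + 8(1.008) + 32.06
    = 84.077 + 8.064 + 32.060 = 124.201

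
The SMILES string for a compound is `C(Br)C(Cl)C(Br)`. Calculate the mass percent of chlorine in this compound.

15.00%

Atom tally by fragment:
  BrCH2 → C:1 H:2 Br:1
  CH(Cl) → C:1 H:1 Cl:1
  CH2Br → C:1 H:2 Br:1
Element totals:
  C: 3
  H: 5
  Br: 2
  Cl: 1
Molecular formula: C3H5Br2Cl.
Molar mass = 236.331 g/mol.
Mass from Cl: 1 × 35.45 = 35.450 g/mol.
%Cl = 35.450 / 236.331 × 100 = 15.00%.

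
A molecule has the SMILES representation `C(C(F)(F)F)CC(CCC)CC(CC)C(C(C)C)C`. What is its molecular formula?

C16H31F3

Atom tally by fragment:
  F3CCH2 → C:2 H:2 F:3
  CH2 → C:1 H:2
  CH(CH2CH2CH3) → C:4 H:8
  CH2 → C:1 H:2
  CH(C2H5) → C:3 H:6
  CH(CH(CH3)2) → C:4 H:8
  CH3 → C:1 H:3
Element totals:
  C: 16
  H: 31
  F: 3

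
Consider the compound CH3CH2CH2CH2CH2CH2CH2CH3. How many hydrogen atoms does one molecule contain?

Element totals:
  C: 8
  H: 18

18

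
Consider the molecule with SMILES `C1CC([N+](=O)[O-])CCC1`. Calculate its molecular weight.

129.16 g/mol

Atom tally by fragment:
  cyclohexane ring core → C:6 H:12
  (− 1 ring H displaced by substituents)
  + NO2 → N:1 O:2
Element totals:
  C: 6
  H: 11
  N: 1
  O: 2
Molecular formula: C6H11NO2.
  M = 6(12.011) + 11(1.008) + 14.007 + 2(15.999)
    = 72.066 + 11.088 + 14.007 + 31.998 = 129.159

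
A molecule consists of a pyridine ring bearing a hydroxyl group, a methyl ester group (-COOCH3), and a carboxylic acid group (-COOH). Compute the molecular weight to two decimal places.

Atom tally by fragment:
  pyridine ring core → C:5 H:5 N:1
  (− 3 ring H displaced by substituents)
  + OH → O:1 H:1
  + COOCH3 → C:2 H:3 O:2
  + COOH → C:1 H:1 O:2
Element totals:
  C: 8
  H: 7
  N: 1
  O: 5
Molecular formula: C8H7NO5.
  M = 8(12.011) + 7(1.008) + 14.007 + 5(15.999)
    = 96.088 + 7.056 + 14.007 + 79.995 = 197.146

197.15 g/mol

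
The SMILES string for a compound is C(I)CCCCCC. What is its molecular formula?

Atom tally by fragment:
  ICH2 → C:1 H:2 I:1
  CH2 → C:1 H:2
  CH2 → C:1 H:2
  CH2 → C:1 H:2
  CH2 → C:1 H:2
  CH2 → C:1 H:2
  CH3 → C:1 H:3
Element totals:
  C: 7
  H: 15
  I: 1

C7H15I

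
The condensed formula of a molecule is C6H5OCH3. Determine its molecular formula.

Element totals:
  C: 7
  H: 8
  O: 1

C7H8O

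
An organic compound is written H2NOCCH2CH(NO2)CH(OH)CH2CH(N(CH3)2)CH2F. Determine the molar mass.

Element totals:
  C: 9
  H: 18
  F: 1
  N: 3
  O: 4
Molecular formula: C9H18FN3O4.
  M = 9(12.011) + 18(1.008) + 18.998 + 3(14.007) + 4(15.999)
    = 108.099 + 18.144 + 18.998 + 42.021 + 63.996 = 251.258

251.26 g/mol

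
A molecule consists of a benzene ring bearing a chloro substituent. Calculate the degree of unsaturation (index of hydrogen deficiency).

4

Atom tally by fragment:
  benzene ring core → C:6 H:6
  (− 1 ring H displaced by substituents)
  + Cl → Cl:1
Element totals:
  C: 6
  H: 5
  Cl: 1
Molecular formula: C6H5Cl.
DoU = (2C + 2 + N − H − X) / 2 = (2·6 + 2 + 0 − 5 − 1) / 2 = 4.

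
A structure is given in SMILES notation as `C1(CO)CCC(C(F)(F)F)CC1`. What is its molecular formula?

C8H13F3O

Atom tally by fragment:
  cyclohexane ring core → C:6 H:12
  (− 2 ring H displaced by substituents)
  + CH2OH → C:1 H:3 O:1
  + CF3 → C:1 F:3
Element totals:
  C: 8
  H: 13
  F: 3
  O: 1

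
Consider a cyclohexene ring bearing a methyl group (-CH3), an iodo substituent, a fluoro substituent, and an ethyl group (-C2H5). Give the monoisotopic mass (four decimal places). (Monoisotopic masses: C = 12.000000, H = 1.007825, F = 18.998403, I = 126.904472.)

268.0124

Atom tally by fragment:
  cyclohexene ring core → C:6 H:10
  (− 4 ring H displaced by substituents)
  + CH3 → C:1 H:3
  + I → I:1
  + F → F:1
  + C2H5 → C:2 H:5
Element totals:
  C: 9
  H: 14
  F: 1
  I: 1
Molecular formula: C9H14FI.
  M = 9(12.0) + 14(1.007825) + 18.998403 + 126.904472
    = 108.000000 + 14.109550 + 18.998403 + 126.904472 = 268.012425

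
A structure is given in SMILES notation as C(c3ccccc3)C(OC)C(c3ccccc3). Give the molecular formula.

C16H18O

Atom tally by fragment:
  C6H5CH2 → C:7 H:7
  CH(OCH3) → C:2 H:4 O:1
  CH2C6H5 → C:7 H:7
Element totals:
  C: 16
  H: 18
  O: 1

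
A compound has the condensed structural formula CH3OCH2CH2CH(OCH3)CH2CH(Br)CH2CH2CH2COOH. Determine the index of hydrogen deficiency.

Element totals:
  C: 11
  H: 21
  Br: 1
  O: 4
Molecular formula: C11H21BrO4.
DoU = (2C + 2 + N − H − X) / 2 = (2·11 + 2 + 0 − 21 − 1) / 2 = 1.

1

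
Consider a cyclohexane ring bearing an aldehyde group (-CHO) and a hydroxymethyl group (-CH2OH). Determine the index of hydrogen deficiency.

2

Atom tally by fragment:
  cyclohexane ring core → C:6 H:12
  (− 2 ring H displaced by substituents)
  + CHO → C:1 H:1 O:1
  + CH2OH → C:1 H:3 O:1
Element totals:
  C: 8
  H: 14
  O: 2
Molecular formula: C8H14O2.
DoU = (2C + 2 + N − H − X) / 2 = (2·8 + 2 + 0 − 14 − 0) / 2 = 2.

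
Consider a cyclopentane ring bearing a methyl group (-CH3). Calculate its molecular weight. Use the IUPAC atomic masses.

84.16 g/mol

Atom tally by fragment:
  cyclopentane ring core → C:5 H:10
  (− 1 ring H displaced by substituents)
  + CH3 → C:1 H:3
Element totals:
  C: 6
  H: 12
Molecular formula: C6H12.
  M = 6(12.011) + 12(1.008)
    = 72.066 + 12.096 = 84.162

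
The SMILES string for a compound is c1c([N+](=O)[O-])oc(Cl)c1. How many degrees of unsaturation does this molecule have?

4

Atom tally by fragment:
  furan ring core → C:4 H:4 O:1
  (− 2 ring H displaced by substituents)
  + NO2 → N:1 O:2
  + Cl → Cl:1
Element totals:
  C: 4
  H: 2
  Cl: 1
  N: 1
  O: 3
Molecular formula: C4H2ClNO3.
DoU = (2C + 2 + N − H − X) / 2 = (2·4 + 2 + 1 − 2 − 1) / 2 = 4.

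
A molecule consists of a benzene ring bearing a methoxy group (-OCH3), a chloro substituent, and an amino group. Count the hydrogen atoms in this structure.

Atom tally by fragment:
  benzene ring core → C:6 H:6
  (− 3 ring H displaced by substituents)
  + OCH3 → C:1 H:3 O:1
  + Cl → Cl:1
  + NH2 → N:1 H:2
Element totals:
  C: 7
  H: 8
  Cl: 1
  N: 1
  O: 1

8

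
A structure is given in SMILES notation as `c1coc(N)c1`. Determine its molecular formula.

Atom tally by fragment:
  furan ring core → C:4 H:4 O:1
  (− 1 ring H displaced by substituents)
  + NH2 → N:1 H:2
Element totals:
  C: 4
  H: 5
  N: 1
  O: 1

C4H5NO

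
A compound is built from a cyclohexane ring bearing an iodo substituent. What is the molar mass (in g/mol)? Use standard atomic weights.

210.06 g/mol

Atom tally by fragment:
  cyclohexane ring core → C:6 H:12
  (− 1 ring H displaced by substituents)
  + I → I:1
Element totals:
  C: 6
  H: 11
  I: 1
Molecular formula: C6H11I.
  M = 6(12.011) + 11(1.008) + 126.904
    = 72.066 + 11.088 + 126.904 = 210.058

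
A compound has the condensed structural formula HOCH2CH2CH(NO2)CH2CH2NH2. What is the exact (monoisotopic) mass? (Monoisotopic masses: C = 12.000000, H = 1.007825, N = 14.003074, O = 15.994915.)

148.0848

Element totals:
  C: 5
  H: 12
  N: 2
  O: 3
Molecular formula: C5H12N2O3.
  M = 5(12.0) + 12(1.007825) + 2(14.003074) + 3(15.994915)
    = 60.000000 + 12.093900 + 28.006148 + 47.984745 = 148.084793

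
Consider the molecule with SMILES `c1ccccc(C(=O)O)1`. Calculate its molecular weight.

Atom tally by fragment:
  benzene ring core → C:6 H:6
  (− 1 ring H displaced by substituents)
  + COOH → C:1 H:1 O:2
Element totals:
  C: 7
  H: 6
  O: 2
Molecular formula: C7H6O2.
  M = 7(12.011) + 6(1.008) + 2(15.999)
    = 84.077 + 6.048 + 31.998 = 122.123

122.12 g/mol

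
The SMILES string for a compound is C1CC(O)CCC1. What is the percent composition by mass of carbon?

Atom tally by fragment:
  cyclohexane ring core → C:6 H:12
  (− 1 ring H displaced by substituents)
  + OH → O:1 H:1
Element totals:
  C: 6
  H: 12
  O: 1
Molecular formula: C6H12O.
Molar mass = 100.161 g/mol.
Mass from C: 6 × 12.011 = 72.066 g/mol.
%C = 72.066 / 100.161 × 100 = 71.95%.

71.95%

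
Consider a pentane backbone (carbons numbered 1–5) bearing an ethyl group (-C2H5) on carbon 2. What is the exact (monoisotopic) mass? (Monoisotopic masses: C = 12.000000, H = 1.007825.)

100.1252

Atom tally by fragment:
  CH3 → C:1 H:3
  CH(C2H5) → C:3 H:6
  CH2 → C:1 H:2
  CH2 → C:1 H:2
  CH3 → C:1 H:3
Element totals:
  C: 7
  H: 16
Molecular formula: C7H16.
  M = 7(12.0) + 16(1.007825)
    = 84.000000 + 16.125200 = 100.125200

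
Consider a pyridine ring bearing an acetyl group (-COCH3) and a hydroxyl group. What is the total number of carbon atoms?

Atom tally by fragment:
  pyridine ring core → C:5 H:5 N:1
  (− 2 ring H displaced by substituents)
  + COCH3 → C:2 H:3 O:1
  + OH → O:1 H:1
Element totals:
  C: 7
  H: 7
  N: 1
  O: 2

7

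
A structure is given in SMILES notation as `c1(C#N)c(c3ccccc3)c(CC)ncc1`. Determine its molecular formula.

Atom tally by fragment:
  pyridine ring core → C:5 H:5 N:1
  (− 3 ring H displaced by substituents)
  + CN → C:1 N:1
  + C6H5 → C:6 H:5
  + C2H5 → C:2 H:5
Element totals:
  C: 14
  H: 12
  N: 2

C14H12N2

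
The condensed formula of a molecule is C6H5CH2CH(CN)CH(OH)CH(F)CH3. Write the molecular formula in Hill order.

Atom tally by fragment:
  C6H5CH2 → C:7 H:7
  CH(CN) → C:2 H:1 N:1
  CH(OH) → C:1 H:2 O:1
  CH(F) → C:1 H:1 F:1
  CH3 → C:1 H:3
Element totals:
  C: 12
  H: 14
  F: 1
  N: 1
  O: 1

C12H14FNO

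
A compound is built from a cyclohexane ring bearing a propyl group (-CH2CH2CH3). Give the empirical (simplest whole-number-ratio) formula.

CH2

Atom tally by fragment:
  cyclohexane ring core → C:6 H:12
  (− 1 ring H displaced by substituents)
  + CH2CH2CH3 → C:3 H:7
Element totals:
  C: 9
  H: 18
Molecular formula: C9H18.
gcd of subscripts = 9; dividing each by 9:
  C: 9/9 = 1
  H: 18/9 = 2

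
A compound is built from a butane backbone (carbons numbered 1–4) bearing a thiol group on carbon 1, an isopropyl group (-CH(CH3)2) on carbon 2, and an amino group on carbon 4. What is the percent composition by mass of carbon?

57.09%

Atom tally by fragment:
  HSCH2 → C:1 H:3 S:1
  CH(CH(CH3)2) → C:4 H:8
  CH2 → C:1 H:2
  CH2NH2 → C:1 H:4 N:1
Element totals:
  C: 7
  H: 17
  N: 1
  S: 1
Molecular formula: C7H17NS.
Molar mass = 147.280 g/mol.
Mass from C: 7 × 12.011 = 84.077 g/mol.
%C = 84.077 / 147.280 × 100 = 57.09%.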